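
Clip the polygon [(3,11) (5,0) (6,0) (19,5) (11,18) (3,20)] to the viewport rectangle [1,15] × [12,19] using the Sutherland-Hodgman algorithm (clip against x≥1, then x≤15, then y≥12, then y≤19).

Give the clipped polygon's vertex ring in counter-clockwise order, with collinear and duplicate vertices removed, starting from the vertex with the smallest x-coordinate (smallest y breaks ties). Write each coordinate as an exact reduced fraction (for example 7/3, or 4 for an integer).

Clipped polygon: [(3,12) (191/13,12) (11,18) (7,19) (3,19)]

1. After x ≥ 1: [(3,11) (5,0) (6,0) (19,5) (11,18) (3,20)]
2. After x ≤ 15: [(3,11) (5,0) (6,0) (15,45/13) (15,23/2) (11,18) (3,20)]
3. After y ≥ 12: [(3,12) (191/13,12) (11,18) (3,20)]
4. After y ≤ 19: [(3,19) (3,12) (191/13,12) (11,18) (7,19)]
5. Canonical ring: [(3,12) (191/13,12) (11,18) (7,19) (3,19)]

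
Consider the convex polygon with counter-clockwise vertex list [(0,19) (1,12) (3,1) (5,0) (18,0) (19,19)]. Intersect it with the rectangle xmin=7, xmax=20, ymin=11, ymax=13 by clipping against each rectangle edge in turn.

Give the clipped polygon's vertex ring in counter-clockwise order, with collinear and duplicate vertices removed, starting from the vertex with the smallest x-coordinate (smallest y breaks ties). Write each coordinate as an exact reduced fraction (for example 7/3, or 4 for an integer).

Clipped polygon: [(7,11) (353/19,11) (355/19,13) (7,13)]

1. After x ≥ 7: [(7,19) (7,0) (18,0) (19,19)]
2. After x ≤ 20: [(7,19) (7,0) (18,0) (19,19)]
3. After y ≥ 11: [(7,19) (7,11) (353/19,11) (19,19)]
4. After y ≤ 13: [(7,13) (7,11) (353/19,11) (355/19,13)]
5. Canonical ring: [(7,11) (353/19,11) (355/19,13) (7,13)]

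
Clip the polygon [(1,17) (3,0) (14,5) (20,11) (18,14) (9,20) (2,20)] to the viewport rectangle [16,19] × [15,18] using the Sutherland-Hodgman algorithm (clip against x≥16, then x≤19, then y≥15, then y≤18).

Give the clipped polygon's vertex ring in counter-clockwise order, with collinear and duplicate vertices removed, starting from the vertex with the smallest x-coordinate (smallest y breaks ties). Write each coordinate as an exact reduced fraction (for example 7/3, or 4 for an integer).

1. After x ≥ 16: [(16,7) (20,11) (18,14) (16,46/3)]
2. After x ≤ 19: [(16,7) (19,10) (19,25/2) (18,14) (16,46/3)]
3. After y ≥ 15: [(16,15) (33/2,15) (16,46/3)]
4. After y ≤ 18: [(16,15) (33/2,15) (16,46/3)]
5. Canonical ring: [(16,15) (33/2,15) (16,46/3)]

Clipped polygon: [(16,15) (33/2,15) (16,46/3)]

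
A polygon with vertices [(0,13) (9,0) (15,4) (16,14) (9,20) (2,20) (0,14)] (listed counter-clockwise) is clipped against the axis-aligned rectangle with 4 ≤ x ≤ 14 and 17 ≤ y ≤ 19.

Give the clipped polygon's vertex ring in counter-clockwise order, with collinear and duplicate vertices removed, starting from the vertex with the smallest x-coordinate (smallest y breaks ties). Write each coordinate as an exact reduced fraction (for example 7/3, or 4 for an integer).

1. After x ≥ 4: [(4,65/9) (9,0) (15,4) (16,14) (9,20) (4,20)]
2. After x ≤ 14: [(4,65/9) (9,0) (14,10/3) (14,110/7) (9,20) (4,20)]
3. After y ≥ 17: [(4,17) (25/2,17) (9,20) (4,20)]
4. After y ≤ 19: [(4,19) (4,17) (25/2,17) (61/6,19)]
5. Canonical ring: [(4,17) (25/2,17) (61/6,19) (4,19)]

Clipped polygon: [(4,17) (25/2,17) (61/6,19) (4,19)]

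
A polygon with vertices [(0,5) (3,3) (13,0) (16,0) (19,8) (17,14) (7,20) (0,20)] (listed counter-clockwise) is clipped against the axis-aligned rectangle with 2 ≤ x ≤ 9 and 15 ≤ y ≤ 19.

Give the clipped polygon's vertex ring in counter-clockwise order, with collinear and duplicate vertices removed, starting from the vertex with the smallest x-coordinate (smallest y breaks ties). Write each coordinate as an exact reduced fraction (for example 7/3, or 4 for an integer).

1. After x ≥ 2: [(2,11/3) (3,3) (13,0) (16,0) (19,8) (17,14) (7,20) (2,20)]
2. After x ≤ 9: [(2,11/3) (3,3) (9,6/5) (9,94/5) (7,20) (2,20)]
3. After y ≥ 15: [(2,15) (9,15) (9,94/5) (7,20) (2,20)]
4. After y ≤ 19: [(2,19) (2,15) (9,15) (9,94/5) (26/3,19)]
5. Canonical ring: [(2,15) (9,15) (9,94/5) (26/3,19) (2,19)]

Clipped polygon: [(2,15) (9,15) (9,94/5) (26/3,19) (2,19)]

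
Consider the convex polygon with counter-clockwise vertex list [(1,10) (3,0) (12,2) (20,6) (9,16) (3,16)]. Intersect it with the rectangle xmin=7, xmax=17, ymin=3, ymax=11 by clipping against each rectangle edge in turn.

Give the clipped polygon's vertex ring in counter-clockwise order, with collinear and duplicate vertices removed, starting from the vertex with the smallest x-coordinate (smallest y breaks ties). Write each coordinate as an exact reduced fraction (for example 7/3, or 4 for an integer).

Clipped polygon: [(7,3) (14,3) (17,9/2) (17,96/11) (29/2,11) (7,11)]

1. After x ≥ 7: [(7,8/9) (12,2) (20,6) (9,16) (7,16)]
2. After x ≤ 17: [(7,8/9) (12,2) (17,9/2) (17,96/11) (9,16) (7,16)]
3. After y ≥ 3: [(7,3) (14,3) (17,9/2) (17,96/11) (9,16) (7,16)]
4. After y ≤ 11: [(7,11) (7,3) (14,3) (17,9/2) (17,96/11) (29/2,11)]
5. Canonical ring: [(7,3) (14,3) (17,9/2) (17,96/11) (29/2,11) (7,11)]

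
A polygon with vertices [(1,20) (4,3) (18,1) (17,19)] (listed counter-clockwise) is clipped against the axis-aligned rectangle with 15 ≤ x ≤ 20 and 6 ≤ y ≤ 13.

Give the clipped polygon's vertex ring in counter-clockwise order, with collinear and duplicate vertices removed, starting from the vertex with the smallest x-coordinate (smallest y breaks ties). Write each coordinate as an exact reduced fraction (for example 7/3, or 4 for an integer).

Clipped polygon: [(15,6) (319/18,6) (52/3,13) (15,13)]

1. After x ≥ 15: [(15,153/8) (15,10/7) (18,1) (17,19)]
2. After x ≤ 20: [(15,153/8) (15,10/7) (18,1) (17,19)]
3. After y ≥ 6: [(15,153/8) (15,6) (319/18,6) (17,19)]
4. After y ≤ 13: [(15,13) (15,6) (319/18,6) (52/3,13)]
5. Canonical ring: [(15,6) (319/18,6) (52/3,13) (15,13)]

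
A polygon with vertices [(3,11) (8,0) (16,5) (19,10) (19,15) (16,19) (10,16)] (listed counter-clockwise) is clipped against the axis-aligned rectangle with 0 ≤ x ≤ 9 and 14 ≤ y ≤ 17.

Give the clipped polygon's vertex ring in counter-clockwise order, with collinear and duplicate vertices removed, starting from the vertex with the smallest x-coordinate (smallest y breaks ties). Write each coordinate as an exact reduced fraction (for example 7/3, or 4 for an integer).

Clipped polygon: [(36/5,14) (9,14) (9,107/7)]

1. After x ≥ 0: [(3,11) (8,0) (16,5) (19,10) (19,15) (16,19) (10,16)]
2. After x ≤ 9: [(9,107/7) (3,11) (8,0) (9,5/8)]
3. After y ≥ 14: [(9,14) (9,107/7) (36/5,14)]
4. After y ≤ 17: [(9,14) (9,107/7) (36/5,14)]
5. Canonical ring: [(36/5,14) (9,14) (9,107/7)]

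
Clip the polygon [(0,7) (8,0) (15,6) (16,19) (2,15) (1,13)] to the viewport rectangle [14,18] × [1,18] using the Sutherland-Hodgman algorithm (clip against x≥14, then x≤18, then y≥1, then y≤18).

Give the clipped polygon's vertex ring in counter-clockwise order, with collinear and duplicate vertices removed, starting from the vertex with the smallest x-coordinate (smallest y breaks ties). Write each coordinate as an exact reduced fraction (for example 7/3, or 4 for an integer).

1. After x ≥ 14: [(14,36/7) (15,6) (16,19) (14,129/7)]
2. After x ≤ 18: [(14,36/7) (15,6) (16,19) (14,129/7)]
3. After y ≥ 1: [(14,36/7) (15,6) (16,19) (14,129/7)]
4. After y ≤ 18: [(14,18) (14,36/7) (15,6) (207/13,18)]
5. Canonical ring: [(14,36/7) (15,6) (207/13,18) (14,18)]

Clipped polygon: [(14,36/7) (15,6) (207/13,18) (14,18)]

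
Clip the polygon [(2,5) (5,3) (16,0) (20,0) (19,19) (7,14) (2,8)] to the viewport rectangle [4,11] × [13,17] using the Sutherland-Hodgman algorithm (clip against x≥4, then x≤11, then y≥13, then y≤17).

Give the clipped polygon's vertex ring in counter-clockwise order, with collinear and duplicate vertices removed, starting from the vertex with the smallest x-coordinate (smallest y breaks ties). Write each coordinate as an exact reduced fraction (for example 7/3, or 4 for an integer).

Clipped polygon: [(37/6,13) (11,13) (11,47/3) (7,14)]

1. After x ≥ 4: [(4,11/3) (5,3) (16,0) (20,0) (19,19) (7,14) (4,52/5)]
2. After x ≤ 11: [(4,11/3) (5,3) (11,15/11) (11,47/3) (7,14) (4,52/5)]
3. After y ≥ 13: [(11,13) (11,47/3) (7,14) (37/6,13)]
4. After y ≤ 17: [(11,13) (11,47/3) (7,14) (37/6,13)]
5. Canonical ring: [(37/6,13) (11,13) (11,47/3) (7,14)]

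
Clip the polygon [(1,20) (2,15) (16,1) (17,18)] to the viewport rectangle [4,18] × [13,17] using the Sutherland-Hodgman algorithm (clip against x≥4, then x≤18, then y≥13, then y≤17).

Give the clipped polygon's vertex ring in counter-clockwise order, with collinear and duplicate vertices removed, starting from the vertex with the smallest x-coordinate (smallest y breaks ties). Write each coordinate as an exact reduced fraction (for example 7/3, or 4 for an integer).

Clipped polygon: [(4,13) (284/17,13) (288/17,17) (4,17)]

1. After x ≥ 4: [(4,157/8) (4,13) (16,1) (17,18)]
2. After x ≤ 18: [(4,157/8) (4,13) (16,1) (17,18)]
3. After y ≥ 13: [(4,157/8) (4,13) (4,13) (284/17,13) (17,18)]
4. After y ≤ 17: [(4,17) (4,13) (4,13) (284/17,13) (288/17,17)]
5. Canonical ring: [(4,13) (284/17,13) (288/17,17) (4,17)]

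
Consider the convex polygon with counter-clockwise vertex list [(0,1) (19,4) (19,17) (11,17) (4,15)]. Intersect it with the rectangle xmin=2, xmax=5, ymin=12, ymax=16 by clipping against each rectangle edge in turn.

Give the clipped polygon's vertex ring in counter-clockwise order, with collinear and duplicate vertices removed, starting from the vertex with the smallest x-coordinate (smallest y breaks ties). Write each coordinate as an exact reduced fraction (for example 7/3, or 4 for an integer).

Clipped polygon: [(22/7,12) (5,12) (5,107/7) (4,15)]

1. After x ≥ 2: [(2,8) (2,25/19) (19,4) (19,17) (11,17) (4,15)]
2. After x ≤ 5: [(2,8) (2,25/19) (5,34/19) (5,107/7) (4,15)]
3. After y ≥ 12: [(22/7,12) (5,12) (5,107/7) (4,15)]
4. After y ≤ 16: [(22/7,12) (5,12) (5,107/7) (4,15)]
5. Canonical ring: [(22/7,12) (5,12) (5,107/7) (4,15)]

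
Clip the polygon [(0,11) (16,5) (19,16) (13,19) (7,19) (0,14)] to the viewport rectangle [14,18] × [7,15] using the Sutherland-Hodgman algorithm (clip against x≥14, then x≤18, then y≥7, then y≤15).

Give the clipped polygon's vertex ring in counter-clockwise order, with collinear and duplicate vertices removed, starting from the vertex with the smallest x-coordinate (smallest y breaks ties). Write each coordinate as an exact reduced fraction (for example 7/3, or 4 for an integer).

1. After x ≥ 14: [(14,23/4) (16,5) (19,16) (14,37/2)]
2. After x ≤ 18: [(14,23/4) (16,5) (18,37/3) (18,33/2) (14,37/2)]
3. After y ≥ 7: [(14,7) (182/11,7) (18,37/3) (18,33/2) (14,37/2)]
4. After y ≤ 15: [(14,15) (14,7) (182/11,7) (18,37/3) (18,15)]
5. Canonical ring: [(14,7) (182/11,7) (18,37/3) (18,15) (14,15)]

Clipped polygon: [(14,7) (182/11,7) (18,37/3) (18,15) (14,15)]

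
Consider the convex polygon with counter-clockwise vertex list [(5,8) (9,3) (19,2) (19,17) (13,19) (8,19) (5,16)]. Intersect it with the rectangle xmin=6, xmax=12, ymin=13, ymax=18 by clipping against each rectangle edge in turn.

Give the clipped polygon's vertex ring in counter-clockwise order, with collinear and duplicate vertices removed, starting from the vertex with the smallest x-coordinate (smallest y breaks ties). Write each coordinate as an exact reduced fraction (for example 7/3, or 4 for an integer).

1. After x ≥ 6: [(6,27/4) (9,3) (19,2) (19,17) (13,19) (8,19) (6,17)]
2. After x ≤ 12: [(6,27/4) (9,3) (12,27/10) (12,19) (8,19) (6,17)]
3. After y ≥ 13: [(6,13) (12,13) (12,19) (8,19) (6,17)]
4. After y ≤ 18: [(6,13) (12,13) (12,18) (7,18) (6,17)]
5. Canonical ring: [(6,13) (12,13) (12,18) (7,18) (6,17)]

Clipped polygon: [(6,13) (12,13) (12,18) (7,18) (6,17)]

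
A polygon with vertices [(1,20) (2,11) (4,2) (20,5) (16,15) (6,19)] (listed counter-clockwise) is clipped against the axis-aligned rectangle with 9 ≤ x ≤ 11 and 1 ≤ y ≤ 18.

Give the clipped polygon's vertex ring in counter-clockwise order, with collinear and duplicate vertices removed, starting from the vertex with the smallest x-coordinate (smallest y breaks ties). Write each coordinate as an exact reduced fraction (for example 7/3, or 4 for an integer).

1. After x ≥ 9: [(9,47/16) (20,5) (16,15) (9,89/5)]
2. After x ≤ 11: [(9,47/16) (11,53/16) (11,17) (9,89/5)]
3. After y ≥ 1: [(9,47/16) (11,53/16) (11,17) (9,89/5)]
4. After y ≤ 18: [(9,47/16) (11,53/16) (11,17) (9,89/5)]
5. Canonical ring: [(9,47/16) (11,53/16) (11,17) (9,89/5)]

Clipped polygon: [(9,47/16) (11,53/16) (11,17) (9,89/5)]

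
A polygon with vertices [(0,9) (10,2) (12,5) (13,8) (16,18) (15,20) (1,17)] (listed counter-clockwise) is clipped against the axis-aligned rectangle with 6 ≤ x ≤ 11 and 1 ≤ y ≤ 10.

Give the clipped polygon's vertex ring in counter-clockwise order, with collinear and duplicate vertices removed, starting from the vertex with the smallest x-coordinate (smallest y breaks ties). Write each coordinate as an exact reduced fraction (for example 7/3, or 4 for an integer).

1. After x ≥ 6: [(6,24/5) (10,2) (12,5) (13,8) (16,18) (15,20) (6,253/14)]
2. After x ≤ 11: [(6,24/5) (10,2) (11,7/2) (11,134/7) (6,253/14)]
3. After y ≥ 1: [(6,24/5) (10,2) (11,7/2) (11,134/7) (6,253/14)]
4. After y ≤ 10: [(6,10) (6,24/5) (10,2) (11,7/2) (11,10)]
5. Canonical ring: [(6,24/5) (10,2) (11,7/2) (11,10) (6,10)]

Clipped polygon: [(6,24/5) (10,2) (11,7/2) (11,10) (6,10)]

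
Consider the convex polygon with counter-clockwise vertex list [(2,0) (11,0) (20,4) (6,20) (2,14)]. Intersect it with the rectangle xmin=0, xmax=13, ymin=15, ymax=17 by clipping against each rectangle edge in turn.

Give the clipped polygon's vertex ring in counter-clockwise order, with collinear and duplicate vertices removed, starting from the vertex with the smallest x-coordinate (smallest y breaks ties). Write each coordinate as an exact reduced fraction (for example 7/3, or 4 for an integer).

1. After x ≥ 0: [(2,0) (11,0) (20,4) (6,20) (2,14)]
2. After x ≤ 13: [(2,0) (11,0) (13,8/9) (13,12) (6,20) (2,14)]
3. After y ≥ 15: [(83/8,15) (6,20) (8/3,15)]
4. After y ≤ 17: [(83/8,15) (69/8,17) (4,17) (8/3,15)]
5. Canonical ring: [(8/3,15) (83/8,15) (69/8,17) (4,17)]

Clipped polygon: [(8/3,15) (83/8,15) (69/8,17) (4,17)]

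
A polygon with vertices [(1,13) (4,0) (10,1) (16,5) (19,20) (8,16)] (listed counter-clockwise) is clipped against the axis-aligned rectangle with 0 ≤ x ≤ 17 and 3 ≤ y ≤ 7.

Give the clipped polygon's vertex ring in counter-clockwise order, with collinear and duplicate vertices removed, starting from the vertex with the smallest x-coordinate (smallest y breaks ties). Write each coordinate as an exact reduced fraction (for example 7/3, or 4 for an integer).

Clipped polygon: [(31/13,7) (43/13,3) (13,3) (16,5) (82/5,7)]

1. After x ≥ 0: [(1,13) (4,0) (10,1) (16,5) (19,20) (8,16)]
2. After x ≤ 17: [(1,13) (4,0) (10,1) (16,5) (17,10) (17,212/11) (8,16)]
3. After y ≥ 3: [(1,13) (43/13,3) (13,3) (16,5) (17,10) (17,212/11) (8,16)]
4. After y ≤ 7: [(31/13,7) (43/13,3) (13,3) (16,5) (82/5,7)]
5. Canonical ring: [(31/13,7) (43/13,3) (13,3) (16,5) (82/5,7)]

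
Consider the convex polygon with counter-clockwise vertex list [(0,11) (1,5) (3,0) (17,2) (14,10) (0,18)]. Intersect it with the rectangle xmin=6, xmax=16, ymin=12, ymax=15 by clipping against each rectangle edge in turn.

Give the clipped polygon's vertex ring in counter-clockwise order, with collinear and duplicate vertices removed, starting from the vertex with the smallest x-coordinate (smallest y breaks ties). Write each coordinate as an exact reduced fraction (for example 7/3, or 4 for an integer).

Clipped polygon: [(6,12) (21/2,12) (6,102/7)]

1. After x ≥ 6: [(6,3/7) (17,2) (14,10) (6,102/7)]
2. After x ≤ 16: [(6,3/7) (16,13/7) (16,14/3) (14,10) (6,102/7)]
3. After y ≥ 12: [(6,12) (21/2,12) (6,102/7)]
4. After y ≤ 15: [(6,12) (21/2,12) (6,102/7)]
5. Canonical ring: [(6,12) (21/2,12) (6,102/7)]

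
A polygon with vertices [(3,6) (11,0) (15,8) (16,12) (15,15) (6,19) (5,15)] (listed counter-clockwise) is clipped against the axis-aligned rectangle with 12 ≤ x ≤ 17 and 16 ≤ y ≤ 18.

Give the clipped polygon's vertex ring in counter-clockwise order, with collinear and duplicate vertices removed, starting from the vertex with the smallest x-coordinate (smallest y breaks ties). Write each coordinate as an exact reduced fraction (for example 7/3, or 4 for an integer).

1. After x ≥ 12: [(12,2) (15,8) (16,12) (15,15) (12,49/3)]
2. After x ≤ 17: [(12,2) (15,8) (16,12) (15,15) (12,49/3)]
3. After y ≥ 16: [(12,16) (51/4,16) (12,49/3)]
4. After y ≤ 18: [(12,16) (51/4,16) (12,49/3)]
5. Canonical ring: [(12,16) (51/4,16) (12,49/3)]

Clipped polygon: [(12,16) (51/4,16) (12,49/3)]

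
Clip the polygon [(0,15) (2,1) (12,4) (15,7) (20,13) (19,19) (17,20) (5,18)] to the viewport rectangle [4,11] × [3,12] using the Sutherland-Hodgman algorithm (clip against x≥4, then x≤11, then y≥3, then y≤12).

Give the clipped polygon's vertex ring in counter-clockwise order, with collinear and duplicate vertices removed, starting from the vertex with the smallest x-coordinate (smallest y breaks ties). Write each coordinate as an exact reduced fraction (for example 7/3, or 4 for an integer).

Clipped polygon: [(4,3) (26/3,3) (11,37/10) (11,12) (4,12)]

1. After x ≥ 4: [(4,87/5) (4,8/5) (12,4) (15,7) (20,13) (19,19) (17,20) (5,18)]
2. After x ≤ 11: [(4,87/5) (4,8/5) (11,37/10) (11,19) (5,18)]
3. After y ≥ 3: [(4,87/5) (4,3) (26/3,3) (11,37/10) (11,19) (5,18)]
4. After y ≤ 12: [(4,12) (4,3) (26/3,3) (11,37/10) (11,12)]
5. Canonical ring: [(4,3) (26/3,3) (11,37/10) (11,12) (4,12)]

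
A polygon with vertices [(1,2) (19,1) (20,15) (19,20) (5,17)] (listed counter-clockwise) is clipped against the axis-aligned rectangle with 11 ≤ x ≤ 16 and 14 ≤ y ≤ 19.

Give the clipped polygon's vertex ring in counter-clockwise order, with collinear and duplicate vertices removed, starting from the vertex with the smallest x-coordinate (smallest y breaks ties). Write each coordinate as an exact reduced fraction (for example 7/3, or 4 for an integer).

1. After x ≥ 11: [(11,13/9) (19,1) (20,15) (19,20) (11,128/7)]
2. After x ≤ 16: [(11,13/9) (16,7/6) (16,271/14) (11,128/7)]
3. After y ≥ 14: [(11,14) (16,14) (16,271/14) (11,128/7)]
4. After y ≤ 19: [(11,14) (16,14) (16,19) (43/3,19) (11,128/7)]
5. Canonical ring: [(11,14) (16,14) (16,19) (43/3,19) (11,128/7)]

Clipped polygon: [(11,14) (16,14) (16,19) (43/3,19) (11,128/7)]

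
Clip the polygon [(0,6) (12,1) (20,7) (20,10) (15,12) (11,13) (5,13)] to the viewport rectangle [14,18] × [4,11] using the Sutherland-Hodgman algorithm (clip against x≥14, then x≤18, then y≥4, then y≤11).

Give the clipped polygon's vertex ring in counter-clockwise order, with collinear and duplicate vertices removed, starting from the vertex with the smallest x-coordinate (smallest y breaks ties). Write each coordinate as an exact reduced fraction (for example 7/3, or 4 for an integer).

Clipped polygon: [(14,4) (16,4) (18,11/2) (18,54/5) (35/2,11) (14,11)]

1. After x ≥ 14: [(14,5/2) (20,7) (20,10) (15,12) (14,49/4)]
2. After x ≤ 18: [(14,5/2) (18,11/2) (18,54/5) (15,12) (14,49/4)]
3. After y ≥ 4: [(14,4) (16,4) (18,11/2) (18,54/5) (15,12) (14,49/4)]
4. After y ≤ 11: [(14,11) (14,4) (16,4) (18,11/2) (18,54/5) (35/2,11)]
5. Canonical ring: [(14,4) (16,4) (18,11/2) (18,54/5) (35/2,11) (14,11)]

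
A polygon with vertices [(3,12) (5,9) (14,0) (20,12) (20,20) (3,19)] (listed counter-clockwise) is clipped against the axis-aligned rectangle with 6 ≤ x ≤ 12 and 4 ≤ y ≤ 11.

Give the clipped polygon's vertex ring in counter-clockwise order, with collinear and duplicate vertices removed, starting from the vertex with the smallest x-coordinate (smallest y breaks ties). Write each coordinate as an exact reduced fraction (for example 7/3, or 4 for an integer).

1. After x ≥ 6: [(6,8) (14,0) (20,12) (20,20) (6,326/17)]
2. After x ≤ 12: [(6,8) (12,2) (12,332/17) (6,326/17)]
3. After y ≥ 4: [(6,8) (10,4) (12,4) (12,332/17) (6,326/17)]
4. After y ≤ 11: [(6,11) (6,8) (10,4) (12,4) (12,11)]
5. Canonical ring: [(6,8) (10,4) (12,4) (12,11) (6,11)]

Clipped polygon: [(6,8) (10,4) (12,4) (12,11) (6,11)]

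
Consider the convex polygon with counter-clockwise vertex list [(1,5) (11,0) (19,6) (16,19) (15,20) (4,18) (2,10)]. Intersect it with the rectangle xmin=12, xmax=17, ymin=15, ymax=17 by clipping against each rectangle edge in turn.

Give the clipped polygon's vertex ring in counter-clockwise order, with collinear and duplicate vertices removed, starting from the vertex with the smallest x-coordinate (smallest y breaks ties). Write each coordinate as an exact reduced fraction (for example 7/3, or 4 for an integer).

1. After x ≥ 12: [(12,3/4) (19,6) (16,19) (15,20) (12,214/11)]
2. After x ≤ 17: [(12,3/4) (17,9/2) (17,44/3) (16,19) (15,20) (12,214/11)]
3. After y ≥ 15: [(12,15) (220/13,15) (16,19) (15,20) (12,214/11)]
4. After y ≤ 17: [(12,17) (12,15) (220/13,15) (214/13,17)]
5. Canonical ring: [(12,15) (220/13,15) (214/13,17) (12,17)]

Clipped polygon: [(12,15) (220/13,15) (214/13,17) (12,17)]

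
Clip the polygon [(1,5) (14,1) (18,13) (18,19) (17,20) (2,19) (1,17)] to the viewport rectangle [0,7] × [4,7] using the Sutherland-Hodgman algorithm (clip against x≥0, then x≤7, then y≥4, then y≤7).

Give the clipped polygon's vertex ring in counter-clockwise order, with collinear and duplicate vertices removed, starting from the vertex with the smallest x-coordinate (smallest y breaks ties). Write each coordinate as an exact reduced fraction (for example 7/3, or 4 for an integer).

1. After x ≥ 0: [(1,5) (14,1) (18,13) (18,19) (17,20) (2,19) (1,17)]
2. After x ≤ 7: [(1,5) (7,41/13) (7,58/3) (2,19) (1,17)]
3. After y ≥ 4: [(1,5) (17/4,4) (7,4) (7,58/3) (2,19) (1,17)]
4. After y ≤ 7: [(1,7) (1,5) (17/4,4) (7,4) (7,7)]
5. Canonical ring: [(1,5) (17/4,4) (7,4) (7,7) (1,7)]

Clipped polygon: [(1,5) (17/4,4) (7,4) (7,7) (1,7)]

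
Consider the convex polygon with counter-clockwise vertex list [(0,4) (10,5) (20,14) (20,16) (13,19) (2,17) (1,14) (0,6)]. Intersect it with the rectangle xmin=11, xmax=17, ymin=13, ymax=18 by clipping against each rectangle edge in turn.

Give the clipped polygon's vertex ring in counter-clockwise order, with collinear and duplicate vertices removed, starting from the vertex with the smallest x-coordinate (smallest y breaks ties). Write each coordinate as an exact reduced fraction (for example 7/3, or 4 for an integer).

Clipped polygon: [(11,13) (17,13) (17,121/7) (46/3,18) (11,18)]

1. After x ≥ 11: [(11,59/10) (20,14) (20,16) (13,19) (11,205/11)]
2. After x ≤ 17: [(11,59/10) (17,113/10) (17,121/7) (13,19) (11,205/11)]
3. After y ≥ 13: [(11,13) (17,13) (17,121/7) (13,19) (11,205/11)]
4. After y ≤ 18: [(11,18) (11,13) (17,13) (17,121/7) (46/3,18)]
5. Canonical ring: [(11,13) (17,13) (17,121/7) (46/3,18) (11,18)]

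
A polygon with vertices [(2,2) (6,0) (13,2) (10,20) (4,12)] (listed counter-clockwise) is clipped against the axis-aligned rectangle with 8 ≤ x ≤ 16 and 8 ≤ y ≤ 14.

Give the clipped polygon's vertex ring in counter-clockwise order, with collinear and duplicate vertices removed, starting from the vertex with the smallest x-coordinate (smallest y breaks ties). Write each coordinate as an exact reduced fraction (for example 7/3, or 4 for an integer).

1. After x ≥ 8: [(8,4/7) (13,2) (10,20) (8,52/3)]
2. After x ≤ 16: [(8,4/7) (13,2) (10,20) (8,52/3)]
3. After y ≥ 8: [(8,8) (12,8) (10,20) (8,52/3)]
4. After y ≤ 14: [(8,14) (8,8) (12,8) (11,14)]
5. Canonical ring: [(8,8) (12,8) (11,14) (8,14)]

Clipped polygon: [(8,8) (12,8) (11,14) (8,14)]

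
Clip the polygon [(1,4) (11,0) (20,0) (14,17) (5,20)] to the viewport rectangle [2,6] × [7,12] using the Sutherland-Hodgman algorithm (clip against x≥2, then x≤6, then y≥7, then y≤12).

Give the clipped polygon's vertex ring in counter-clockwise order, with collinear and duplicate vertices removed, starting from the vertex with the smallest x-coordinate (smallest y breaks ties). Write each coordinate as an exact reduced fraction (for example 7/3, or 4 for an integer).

Clipped polygon: [(2,7) (6,7) (6,12) (3,12) (2,8)]

1. After x ≥ 2: [(2,8) (2,18/5) (11,0) (20,0) (14,17) (5,20)]
2. After x ≤ 6: [(2,8) (2,18/5) (6,2) (6,59/3) (5,20)]
3. After y ≥ 7: [(2,8) (2,7) (6,7) (6,59/3) (5,20)]
4. After y ≤ 12: [(3,12) (2,8) (2,7) (6,7) (6,12)]
5. Canonical ring: [(2,7) (6,7) (6,12) (3,12) (2,8)]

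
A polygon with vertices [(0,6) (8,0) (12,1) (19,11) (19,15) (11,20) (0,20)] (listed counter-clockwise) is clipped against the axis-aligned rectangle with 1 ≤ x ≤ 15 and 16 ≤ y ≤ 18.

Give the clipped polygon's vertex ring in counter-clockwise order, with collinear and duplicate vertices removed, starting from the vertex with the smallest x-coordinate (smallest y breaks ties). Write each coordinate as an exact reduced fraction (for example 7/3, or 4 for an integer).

Clipped polygon: [(1,16) (15,16) (15,35/2) (71/5,18) (1,18)]

1. After x ≥ 1: [(1,21/4) (8,0) (12,1) (19,11) (19,15) (11,20) (1,20)]
2. After x ≤ 15: [(1,21/4) (8,0) (12,1) (15,37/7) (15,35/2) (11,20) (1,20)]
3. After y ≥ 16: [(1,16) (15,16) (15,35/2) (11,20) (1,20)]
4. After y ≤ 18: [(1,18) (1,16) (15,16) (15,35/2) (71/5,18)]
5. Canonical ring: [(1,16) (15,16) (15,35/2) (71/5,18) (1,18)]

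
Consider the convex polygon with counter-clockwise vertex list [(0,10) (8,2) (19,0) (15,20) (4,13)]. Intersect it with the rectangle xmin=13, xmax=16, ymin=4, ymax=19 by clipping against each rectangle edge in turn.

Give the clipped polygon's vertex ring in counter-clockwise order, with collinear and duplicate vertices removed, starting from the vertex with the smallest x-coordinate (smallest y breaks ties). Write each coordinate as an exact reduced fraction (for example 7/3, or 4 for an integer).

Clipped polygon: [(13,4) (16,4) (16,15) (76/5,19) (94/7,19) (13,206/11)]

1. After x ≥ 13: [(13,12/11) (19,0) (15,20) (13,206/11)]
2. After x ≤ 16: [(13,12/11) (16,6/11) (16,15) (15,20) (13,206/11)]
3. After y ≥ 4: [(13,4) (16,4) (16,15) (15,20) (13,206/11)]
4. After y ≤ 19: [(13,4) (16,4) (16,15) (76/5,19) (94/7,19) (13,206/11)]
5. Canonical ring: [(13,4) (16,4) (16,15) (76/5,19) (94/7,19) (13,206/11)]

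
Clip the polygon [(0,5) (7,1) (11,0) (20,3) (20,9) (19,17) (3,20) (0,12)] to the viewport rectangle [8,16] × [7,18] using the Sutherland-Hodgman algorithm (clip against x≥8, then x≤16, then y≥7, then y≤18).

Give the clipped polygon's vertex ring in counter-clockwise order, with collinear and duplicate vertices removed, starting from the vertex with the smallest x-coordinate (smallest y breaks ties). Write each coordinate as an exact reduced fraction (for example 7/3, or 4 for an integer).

1. After x ≥ 8: [(8,3/4) (11,0) (20,3) (20,9) (19,17) (8,305/16)]
2. After x ≤ 16: [(8,3/4) (11,0) (16,5/3) (16,281/16) (8,305/16)]
3. After y ≥ 7: [(8,7) (16,7) (16,281/16) (8,305/16)]
4. After y ≤ 18: [(8,18) (8,7) (16,7) (16,281/16) (41/3,18)]
5. Canonical ring: [(8,7) (16,7) (16,281/16) (41/3,18) (8,18)]

Clipped polygon: [(8,7) (16,7) (16,281/16) (41/3,18) (8,18)]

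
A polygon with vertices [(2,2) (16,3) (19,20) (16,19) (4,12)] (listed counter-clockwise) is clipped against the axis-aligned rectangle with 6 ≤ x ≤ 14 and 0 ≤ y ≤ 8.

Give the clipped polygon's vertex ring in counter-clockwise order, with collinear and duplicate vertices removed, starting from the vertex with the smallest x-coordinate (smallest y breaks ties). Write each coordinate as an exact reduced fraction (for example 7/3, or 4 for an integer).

1. After x ≥ 6: [(6,16/7) (16,3) (19,20) (16,19) (6,79/6)]
2. After x ≤ 14: [(6,16/7) (14,20/7) (14,107/6) (6,79/6)]
3. After y ≥ 0: [(6,16/7) (14,20/7) (14,107/6) (6,79/6)]
4. After y ≤ 8: [(6,8) (6,16/7) (14,20/7) (14,8)]
5. Canonical ring: [(6,16/7) (14,20/7) (14,8) (6,8)]

Clipped polygon: [(6,16/7) (14,20/7) (14,8) (6,8)]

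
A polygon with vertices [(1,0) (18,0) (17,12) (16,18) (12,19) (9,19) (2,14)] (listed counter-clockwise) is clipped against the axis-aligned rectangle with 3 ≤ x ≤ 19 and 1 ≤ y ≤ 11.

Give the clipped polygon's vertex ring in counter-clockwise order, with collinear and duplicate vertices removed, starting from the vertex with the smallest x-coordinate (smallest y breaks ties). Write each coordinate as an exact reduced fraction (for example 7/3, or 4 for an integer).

1. After x ≥ 3: [(3,0) (18,0) (17,12) (16,18) (12,19) (9,19) (3,103/7)]
2. After x ≤ 19: [(3,0) (18,0) (17,12) (16,18) (12,19) (9,19) (3,103/7)]
3. After y ≥ 1: [(3,1) (215/12,1) (17,12) (16,18) (12,19) (9,19) (3,103/7)]
4. After y ≤ 11: [(3,11) (3,1) (215/12,1) (205/12,11)]
5. Canonical ring: [(3,1) (215/12,1) (205/12,11) (3,11)]

Clipped polygon: [(3,1) (215/12,1) (205/12,11) (3,11)]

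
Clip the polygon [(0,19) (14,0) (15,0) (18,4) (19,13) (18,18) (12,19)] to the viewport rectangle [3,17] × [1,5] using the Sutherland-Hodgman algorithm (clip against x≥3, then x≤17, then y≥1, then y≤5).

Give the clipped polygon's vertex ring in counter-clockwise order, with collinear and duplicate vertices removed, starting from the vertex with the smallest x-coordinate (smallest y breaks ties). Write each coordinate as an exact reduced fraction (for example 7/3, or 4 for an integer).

Clipped polygon: [(196/19,5) (252/19,1) (63/4,1) (17,8/3) (17,5)]

1. After x ≥ 3: [(3,19) (3,209/14) (14,0) (15,0) (18,4) (19,13) (18,18) (12,19)]
2. After x ≤ 17: [(3,19) (3,209/14) (14,0) (15,0) (17,8/3) (17,109/6) (12,19)]
3. After y ≥ 1: [(3,19) (3,209/14) (252/19,1) (63/4,1) (17,8/3) (17,109/6) (12,19)]
4. After y ≤ 5: [(196/19,5) (252/19,1) (63/4,1) (17,8/3) (17,5)]
5. Canonical ring: [(196/19,5) (252/19,1) (63/4,1) (17,8/3) (17,5)]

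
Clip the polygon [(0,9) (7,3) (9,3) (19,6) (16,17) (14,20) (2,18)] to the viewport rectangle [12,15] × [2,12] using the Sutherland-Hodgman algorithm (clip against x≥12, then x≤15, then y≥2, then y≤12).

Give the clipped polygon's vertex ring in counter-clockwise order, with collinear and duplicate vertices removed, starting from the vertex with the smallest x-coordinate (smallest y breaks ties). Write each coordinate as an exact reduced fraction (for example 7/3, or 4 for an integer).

Clipped polygon: [(12,39/10) (15,24/5) (15,12) (12,12)]

1. After x ≥ 12: [(12,39/10) (19,6) (16,17) (14,20) (12,59/3)]
2. After x ≤ 15: [(12,39/10) (15,24/5) (15,37/2) (14,20) (12,59/3)]
3. After y ≥ 2: [(12,39/10) (15,24/5) (15,37/2) (14,20) (12,59/3)]
4. After y ≤ 12: [(12,12) (12,39/10) (15,24/5) (15,12)]
5. Canonical ring: [(12,39/10) (15,24/5) (15,12) (12,12)]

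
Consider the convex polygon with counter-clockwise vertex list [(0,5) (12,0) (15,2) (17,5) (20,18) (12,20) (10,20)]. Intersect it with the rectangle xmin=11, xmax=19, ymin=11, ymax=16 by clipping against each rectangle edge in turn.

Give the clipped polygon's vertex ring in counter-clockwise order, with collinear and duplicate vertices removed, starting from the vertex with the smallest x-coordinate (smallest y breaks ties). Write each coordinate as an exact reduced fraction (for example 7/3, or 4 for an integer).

Clipped polygon: [(11,11) (239/13,11) (19,41/3) (19,16) (11,16)]

1. After x ≥ 11: [(11,5/12) (12,0) (15,2) (17,5) (20,18) (12,20) (11,20)]
2. After x ≤ 19: [(11,5/12) (12,0) (15,2) (17,5) (19,41/3) (19,73/4) (12,20) (11,20)]
3. After y ≥ 11: [(11,11) (239/13,11) (19,41/3) (19,73/4) (12,20) (11,20)]
4. After y ≤ 16: [(11,16) (11,11) (239/13,11) (19,41/3) (19,16)]
5. Canonical ring: [(11,11) (239/13,11) (19,41/3) (19,16) (11,16)]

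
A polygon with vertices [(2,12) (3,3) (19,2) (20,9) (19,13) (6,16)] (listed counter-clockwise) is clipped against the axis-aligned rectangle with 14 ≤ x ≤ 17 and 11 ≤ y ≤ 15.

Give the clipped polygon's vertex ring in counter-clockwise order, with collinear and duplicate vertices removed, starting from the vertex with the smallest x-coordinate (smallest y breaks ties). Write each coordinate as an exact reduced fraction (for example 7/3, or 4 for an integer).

1. After x ≥ 14: [(14,37/16) (19,2) (20,9) (19,13) (14,184/13)]
2. After x ≤ 17: [(14,37/16) (17,17/8) (17,175/13) (14,184/13)]
3. After y ≥ 11: [(14,11) (17,11) (17,175/13) (14,184/13)]
4. After y ≤ 15: [(14,11) (17,11) (17,175/13) (14,184/13)]
5. Canonical ring: [(14,11) (17,11) (17,175/13) (14,184/13)]

Clipped polygon: [(14,11) (17,11) (17,175/13) (14,184/13)]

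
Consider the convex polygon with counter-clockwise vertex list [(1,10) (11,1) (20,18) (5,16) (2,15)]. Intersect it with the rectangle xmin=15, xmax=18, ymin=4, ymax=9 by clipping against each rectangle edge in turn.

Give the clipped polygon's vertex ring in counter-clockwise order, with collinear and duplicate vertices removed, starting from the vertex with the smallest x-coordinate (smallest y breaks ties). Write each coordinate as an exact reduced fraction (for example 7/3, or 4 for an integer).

1. After x ≥ 15: [(15,77/9) (20,18) (15,52/3)]
2. After x ≤ 18: [(15,77/9) (18,128/9) (18,266/15) (15,52/3)]
3. After y ≥ 4: [(15,77/9) (18,128/9) (18,266/15) (15,52/3)]
4. After y ≤ 9: [(15,9) (15,77/9) (259/17,9)]
5. Canonical ring: [(15,77/9) (259/17,9) (15,9)]

Clipped polygon: [(15,77/9) (259/17,9) (15,9)]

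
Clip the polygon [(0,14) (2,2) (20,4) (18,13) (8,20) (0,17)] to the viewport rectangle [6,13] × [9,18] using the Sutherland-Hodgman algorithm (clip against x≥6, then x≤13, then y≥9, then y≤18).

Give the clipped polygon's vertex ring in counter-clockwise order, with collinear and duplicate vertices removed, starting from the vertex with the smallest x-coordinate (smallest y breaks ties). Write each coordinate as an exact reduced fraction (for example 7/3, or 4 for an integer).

1. After x ≥ 6: [(6,22/9) (20,4) (18,13) (8,20) (6,77/4)]
2. After x ≤ 13: [(6,22/9) (13,29/9) (13,33/2) (8,20) (6,77/4)]
3. After y ≥ 9: [(6,9) (13,9) (13,33/2) (8,20) (6,77/4)]
4. After y ≤ 18: [(6,18) (6,9) (13,9) (13,33/2) (76/7,18)]
5. Canonical ring: [(6,9) (13,9) (13,33/2) (76/7,18) (6,18)]

Clipped polygon: [(6,9) (13,9) (13,33/2) (76/7,18) (6,18)]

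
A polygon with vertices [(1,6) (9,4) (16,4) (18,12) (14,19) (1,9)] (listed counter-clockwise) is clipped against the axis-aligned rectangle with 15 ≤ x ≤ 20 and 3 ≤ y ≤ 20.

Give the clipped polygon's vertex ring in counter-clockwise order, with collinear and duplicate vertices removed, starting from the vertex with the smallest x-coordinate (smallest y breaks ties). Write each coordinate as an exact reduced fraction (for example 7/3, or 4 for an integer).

1. After x ≥ 15: [(15,4) (16,4) (18,12) (15,69/4)]
2. After x ≤ 20: [(15,4) (16,4) (18,12) (15,69/4)]
3. After y ≥ 3: [(15,4) (16,4) (18,12) (15,69/4)]
4. After y ≤ 20: [(15,4) (16,4) (18,12) (15,69/4)]
5. Canonical ring: [(15,4) (16,4) (18,12) (15,69/4)]

Clipped polygon: [(15,4) (16,4) (18,12) (15,69/4)]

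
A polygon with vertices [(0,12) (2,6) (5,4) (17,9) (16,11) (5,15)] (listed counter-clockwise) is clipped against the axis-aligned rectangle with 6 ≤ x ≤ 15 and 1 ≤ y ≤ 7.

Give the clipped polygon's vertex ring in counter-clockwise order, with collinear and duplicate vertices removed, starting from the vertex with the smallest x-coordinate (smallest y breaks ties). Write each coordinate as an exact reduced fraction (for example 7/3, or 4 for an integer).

1. After x ≥ 6: [(6,53/12) (17,9) (16,11) (6,161/11)]
2. After x ≤ 15: [(6,53/12) (15,49/6) (15,125/11) (6,161/11)]
3. After y ≥ 1: [(6,53/12) (15,49/6) (15,125/11) (6,161/11)]
4. After y ≤ 7: [(6,7) (6,53/12) (61/5,7)]
5. Canonical ring: [(6,53/12) (61/5,7) (6,7)]

Clipped polygon: [(6,53/12) (61/5,7) (6,7)]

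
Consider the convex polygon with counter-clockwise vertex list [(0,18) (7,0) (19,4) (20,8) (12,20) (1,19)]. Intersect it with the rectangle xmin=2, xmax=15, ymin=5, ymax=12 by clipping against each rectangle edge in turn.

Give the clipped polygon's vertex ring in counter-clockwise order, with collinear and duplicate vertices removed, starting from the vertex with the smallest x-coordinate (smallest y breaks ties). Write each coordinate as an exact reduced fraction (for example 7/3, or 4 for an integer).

Clipped polygon: [(7/3,12) (91/18,5) (15,5) (15,12)]

1. After x ≥ 2: [(2,90/7) (7,0) (19,4) (20,8) (12,20) (2,210/11)]
2. After x ≤ 15: [(2,90/7) (7,0) (15,8/3) (15,31/2) (12,20) (2,210/11)]
3. After y ≥ 5: [(2,90/7) (91/18,5) (15,5) (15,31/2) (12,20) (2,210/11)]
4. After y ≤ 12: [(7/3,12) (91/18,5) (15,5) (15,12)]
5. Canonical ring: [(7/3,12) (91/18,5) (15,5) (15,12)]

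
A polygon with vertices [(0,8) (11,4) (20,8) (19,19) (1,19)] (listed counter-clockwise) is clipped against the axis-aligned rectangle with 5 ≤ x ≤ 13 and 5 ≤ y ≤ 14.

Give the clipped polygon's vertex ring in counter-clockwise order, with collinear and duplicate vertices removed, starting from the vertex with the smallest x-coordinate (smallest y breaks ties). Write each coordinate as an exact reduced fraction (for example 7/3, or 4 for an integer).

1. After x ≥ 5: [(5,68/11) (11,4) (20,8) (19,19) (5,19)]
2. After x ≤ 13: [(5,68/11) (11,4) (13,44/9) (13,19) (5,19)]
3. After y ≥ 5: [(5,68/11) (33/4,5) (13,5) (13,19) (5,19)]
4. After y ≤ 14: [(5,14) (5,68/11) (33/4,5) (13,5) (13,14)]
5. Canonical ring: [(5,68/11) (33/4,5) (13,5) (13,14) (5,14)]

Clipped polygon: [(5,68/11) (33/4,5) (13,5) (13,14) (5,14)]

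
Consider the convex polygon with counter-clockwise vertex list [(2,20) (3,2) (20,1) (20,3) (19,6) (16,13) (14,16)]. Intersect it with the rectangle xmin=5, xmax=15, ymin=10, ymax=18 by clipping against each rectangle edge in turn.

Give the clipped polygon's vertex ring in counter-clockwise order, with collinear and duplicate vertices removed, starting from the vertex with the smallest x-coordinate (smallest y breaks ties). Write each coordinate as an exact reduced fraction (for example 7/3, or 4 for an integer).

1. After x ≥ 5: [(5,19) (5,32/17) (20,1) (20,3) (19,6) (16,13) (14,16)]
2. After x ≤ 15: [(5,19) (5,32/17) (15,22/17) (15,29/2) (14,16)]
3. After y ≥ 10: [(5,19) (5,10) (15,10) (15,29/2) (14,16)]
4. After y ≤ 18: [(8,18) (5,18) (5,10) (15,10) (15,29/2) (14,16)]
5. Canonical ring: [(5,10) (15,10) (15,29/2) (14,16) (8,18) (5,18)]

Clipped polygon: [(5,10) (15,10) (15,29/2) (14,16) (8,18) (5,18)]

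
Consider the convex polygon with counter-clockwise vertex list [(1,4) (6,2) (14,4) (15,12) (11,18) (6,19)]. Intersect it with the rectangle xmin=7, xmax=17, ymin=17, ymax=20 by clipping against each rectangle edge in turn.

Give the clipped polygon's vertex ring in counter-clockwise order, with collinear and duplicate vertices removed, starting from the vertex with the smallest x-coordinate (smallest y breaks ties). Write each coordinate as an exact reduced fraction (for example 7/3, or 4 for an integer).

1. After x ≥ 7: [(7,9/4) (14,4) (15,12) (11,18) (7,94/5)]
2. After x ≤ 17: [(7,9/4) (14,4) (15,12) (11,18) (7,94/5)]
3. After y ≥ 17: [(7,17) (35/3,17) (11,18) (7,94/5)]
4. After y ≤ 20: [(7,17) (35/3,17) (11,18) (7,94/5)]
5. Canonical ring: [(7,17) (35/3,17) (11,18) (7,94/5)]

Clipped polygon: [(7,17) (35/3,17) (11,18) (7,94/5)]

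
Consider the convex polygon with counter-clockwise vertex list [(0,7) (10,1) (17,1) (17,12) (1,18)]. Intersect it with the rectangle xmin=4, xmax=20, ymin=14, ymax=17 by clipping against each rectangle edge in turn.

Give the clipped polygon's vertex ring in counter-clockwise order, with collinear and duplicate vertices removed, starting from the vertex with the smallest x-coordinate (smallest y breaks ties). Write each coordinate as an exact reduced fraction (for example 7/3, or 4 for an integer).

1. After x ≥ 4: [(4,23/5) (10,1) (17,1) (17,12) (4,135/8)]
2. After x ≤ 20: [(4,23/5) (10,1) (17,1) (17,12) (4,135/8)]
3. After y ≥ 14: [(4,14) (35/3,14) (4,135/8)]
4. After y ≤ 17: [(4,14) (35/3,14) (4,135/8)]
5. Canonical ring: [(4,14) (35/3,14) (4,135/8)]

Clipped polygon: [(4,14) (35/3,14) (4,135/8)]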